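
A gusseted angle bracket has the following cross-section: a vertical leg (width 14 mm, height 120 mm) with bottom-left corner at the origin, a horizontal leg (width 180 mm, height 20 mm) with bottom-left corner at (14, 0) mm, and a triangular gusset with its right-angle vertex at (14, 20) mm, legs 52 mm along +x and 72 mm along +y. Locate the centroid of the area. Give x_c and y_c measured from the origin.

x_c = 62.19 mm, y_c = 30.64 mm

vertical leg: A = 14 × 120 = 1680.00, centroid at (7.00, 60.00).
horizontal leg: A = 180 × 20 = 3600.00, centroid at (104.00, 10.00).
gusset: A = ½·52·72 = 1872.00, centroid at (31.33, 44.00).
ΣA = 7152.00 mm²
ΣAx_c = (1680.00)(7.00) + (3600.00)(104.00) + (1872.00)(31.33) = 444816.00 mm³
ΣAy_c = (1680.00)(60.00) + (3600.00)(10.00) + (1872.00)(44.00) = 219168.00 mm³
x_c = 444816.00 / 7152.00 = 62.19 mm
y_c = 219168.00 / 7152.00 = 30.64 mm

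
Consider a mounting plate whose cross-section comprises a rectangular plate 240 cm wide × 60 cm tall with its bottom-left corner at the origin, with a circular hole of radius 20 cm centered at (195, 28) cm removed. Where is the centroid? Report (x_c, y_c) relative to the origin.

plate: A = 240 × 60 = 14400.00, centroid at (120.00, 30.00).
hole: A = −π·20² = -1256.64, centroid at (195.00, 28.00).
ΣA = 13143.36 cm²
ΣAx_c = (14400.00)(120.00) + (-1256.64)(195.00) = 1482955.77 cm³
ΣAy_c = (14400.00)(30.00) + (-1256.64)(28.00) = 396814.16 cm³
x_c = 1482955.77 / 13143.36 = 112.83 cm
y_c = 396814.16 / 13143.36 = 30.19 cm

x_c = 112.83 cm, y_c = 30.19 cm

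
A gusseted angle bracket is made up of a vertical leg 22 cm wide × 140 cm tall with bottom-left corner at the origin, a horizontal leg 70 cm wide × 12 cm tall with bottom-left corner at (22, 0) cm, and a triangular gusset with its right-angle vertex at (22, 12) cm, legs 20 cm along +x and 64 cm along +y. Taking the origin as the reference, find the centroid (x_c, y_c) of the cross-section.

Part | A | x̄ᵢ | ȳᵢ | A·x̄ᵢ | A·ȳᵢ
vertical leg | 3080.00 | 11.00 | 70.00 | 33880.00 | 215600.00
horizontal leg | 840.00 | 57.00 | 6.00 | 47880.00 | 5040.00
gusset | 640.00 | 28.67 | 33.33 | 18346.67 | 21333.33
Σ | 4560.00 |  |  | 100106.67 | 241973.33
x_c = 100106.67 / 4560.00 = 21.95 cm
y_c = 241973.33 / 4560.00 = 53.06 cm

x_c = 21.95 cm, y_c = 53.06 cm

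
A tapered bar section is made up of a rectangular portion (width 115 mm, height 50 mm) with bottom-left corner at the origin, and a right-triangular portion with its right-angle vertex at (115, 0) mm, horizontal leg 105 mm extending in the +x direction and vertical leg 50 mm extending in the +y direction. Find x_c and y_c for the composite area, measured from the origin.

x_c = 86.49 mm, y_c = 22.39 mm

Part | A | x̄ᵢ | ȳᵢ | A·x̄ᵢ | A·ȳᵢ
rectangular portion | 5750.00 | 57.50 | 25.00 | 330625.00 | 143750.00
triangular portion | 2625.00 | 150.00 | 16.67 | 393750.00 | 43750.00
Σ | 8375.00 |  |  | 724375.00 | 187500.00
x_c = 724375.00 / 8375.00 = 86.49 mm
y_c = 187500.00 / 8375.00 = 22.39 mm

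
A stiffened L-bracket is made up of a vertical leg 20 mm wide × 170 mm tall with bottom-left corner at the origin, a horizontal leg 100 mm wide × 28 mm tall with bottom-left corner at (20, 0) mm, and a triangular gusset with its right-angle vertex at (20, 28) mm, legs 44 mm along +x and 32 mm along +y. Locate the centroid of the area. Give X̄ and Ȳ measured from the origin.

Part | A | x̄ᵢ | ȳᵢ | A·x̄ᵢ | A·ȳᵢ
vertical leg | 3400.00 | 10.00 | 85.00 | 34000.00 | 289000.00
horizontal leg | 2800.00 | 70.00 | 14.00 | 196000.00 | 39200.00
gusset | 704.00 | 34.67 | 38.67 | 24405.33 | 27221.33
Σ | 6904.00 |  |  | 254405.33 | 355421.33
X̄ = 254405.33 / 6904.00 = 36.85 mm
Ȳ = 355421.33 / 6904.00 = 51.48 mm

X̄ = 36.85 mm, Ȳ = 51.48 mm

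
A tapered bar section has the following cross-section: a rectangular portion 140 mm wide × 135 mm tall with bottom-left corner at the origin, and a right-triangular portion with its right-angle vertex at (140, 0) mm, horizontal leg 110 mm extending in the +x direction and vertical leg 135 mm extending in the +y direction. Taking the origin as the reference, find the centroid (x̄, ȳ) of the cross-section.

x̄ = 100.09 mm, ȳ = 61.15 mm

rectangular portion: A = 140 × 135 = 18900.00, centroid at (70.00, 67.50).
triangular portion: A = ½·110·135 = 7425.00, centroid at (176.67, 45.00).
ΣA = 26325.00 mm², ΣAx̄ = 2634750.00 mm³, ΣAȳ = 1609875.00 mm³.
x̄ = 2634750.00/26325.00 = 100.09 mm; ȳ = 1609875.00/26325.00 = 61.15 mm.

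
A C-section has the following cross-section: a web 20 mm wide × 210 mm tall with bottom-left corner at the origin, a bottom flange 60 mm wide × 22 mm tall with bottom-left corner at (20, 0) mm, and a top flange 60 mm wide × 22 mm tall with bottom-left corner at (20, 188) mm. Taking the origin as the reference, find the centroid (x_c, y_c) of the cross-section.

x_c = 25.44 mm, y_c = 105.00 mm

web: A = 20 × 210 = 4200.00, centroid at (10.00, 105.00).
bottom flange: A = 60 × 22 = 1320.00, centroid at (50.00, 11.00).
top flange: A = 60 × 22 = 1320.00, centroid at (50.00, 199.00).
ΣA = 6840.00 mm², ΣAx_c = 174000.00 mm³, ΣAy_c = 718200.00 mm³.
x_c = 174000.00/6840.00 = 25.44 mm; y_c = 718200.00/6840.00 = 105.00 mm.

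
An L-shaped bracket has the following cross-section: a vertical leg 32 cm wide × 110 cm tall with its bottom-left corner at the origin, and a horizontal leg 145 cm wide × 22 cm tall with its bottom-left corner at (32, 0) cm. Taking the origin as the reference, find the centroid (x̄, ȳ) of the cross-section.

vertical leg: A = 32 × 110 = 3520.00, centroid at (16.00, 55.00).
horizontal leg: A = 145 × 22 = 3190.00, centroid at (104.50, 11.00).
ΣA = 6710.00 cm², ΣAx̄ = 389675.00 cm³, ΣAȳ = 228690.00 cm³.
x̄ = 389675.00/6710.00 = 58.07 cm; ȳ = 228690.00/6710.00 = 34.08 cm.

x̄ = 58.07 cm, ȳ = 34.08 cm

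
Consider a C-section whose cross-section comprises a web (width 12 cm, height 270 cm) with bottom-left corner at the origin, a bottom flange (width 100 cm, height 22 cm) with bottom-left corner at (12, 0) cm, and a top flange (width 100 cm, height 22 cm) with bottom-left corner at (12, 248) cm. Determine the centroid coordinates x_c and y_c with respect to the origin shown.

Part | A | x̄ᵢ | ȳᵢ | A·x̄ᵢ | A·ȳᵢ
web | 3240.00 | 6.00 | 135.00 | 19440.00 | 437400.00
bottom flange | 2200.00 | 62.00 | 11.00 | 136400.00 | 24200.00
top flange | 2200.00 | 62.00 | 259.00 | 136400.00 | 569800.00
Σ | 7640.00 |  |  | 292240.00 | 1031400.00
x_c = 292240.00 / 7640.00 = 38.25 cm
y_c = 1031400.00 / 7640.00 = 135.00 cm

x_c = 38.25 cm, y_c = 135.00 cm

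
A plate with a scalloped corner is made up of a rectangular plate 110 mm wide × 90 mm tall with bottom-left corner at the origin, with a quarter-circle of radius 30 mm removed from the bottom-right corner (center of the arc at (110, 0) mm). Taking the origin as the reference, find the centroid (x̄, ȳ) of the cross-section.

x̄ = 51.75 mm, ȳ = 47.48 mm

plate: A = 110 × 90 = 9900.00, centroid at (55.00, 45.00).
removed quarter-circle: A = −¼π·30² = -706.86, centroid at (97.27, 12.73).
ΣA = 9193.14 mm², ΣAx̄ = 475745.58 mm³, ΣAȳ = 436500.00 mm³.
x̄ = 475745.58/9193.14 = 51.75 mm; ȳ = 436500.00/9193.14 = 47.48 mm.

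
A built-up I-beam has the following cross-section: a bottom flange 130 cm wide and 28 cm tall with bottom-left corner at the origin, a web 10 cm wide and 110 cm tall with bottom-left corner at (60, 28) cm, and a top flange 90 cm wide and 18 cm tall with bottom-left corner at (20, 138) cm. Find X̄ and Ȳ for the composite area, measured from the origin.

X̄ = 65.00 cm, Ȳ = 59.81 cm

bottom flange: A = 130 × 28 = 3640.00, centroid at (65.00, 14.00).
web: A = 10 × 110 = 1100.00, centroid at (65.00, 83.00).
top flange: A = 90 × 18 = 1620.00, centroid at (65.00, 147.00).
ΣA = 6360.00 cm²
ΣAX̄ = (3640.00)(65.00) + (1100.00)(65.00) + (1620.00)(65.00) = 413400.00 cm³
ΣAȲ = (3640.00)(14.00) + (1100.00)(83.00) + (1620.00)(147.00) = 380400.00 cm³
X̄ = 413400.00 / 6360.00 = 65.00 cm
Ȳ = 380400.00 / 6360.00 = 59.81 cm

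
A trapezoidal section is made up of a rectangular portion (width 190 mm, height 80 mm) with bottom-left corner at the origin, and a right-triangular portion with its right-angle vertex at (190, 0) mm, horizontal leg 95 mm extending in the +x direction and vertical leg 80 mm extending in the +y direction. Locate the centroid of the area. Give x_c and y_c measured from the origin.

x_c = 120.33 mm, y_c = 37.33 mm

rectangular portion: A = 190 × 80 = 15200.00, centroid at (95.00, 40.00).
triangular portion: A = ½·95·80 = 3800.00, centroid at (221.67, 26.67).
ΣA = 19000.00 mm², ΣAx_c = 2286333.33 mm³, ΣAy_c = 709333.33 mm³.
x_c = 2286333.33/19000.00 = 120.33 mm; y_c = 709333.33/19000.00 = 37.33 mm.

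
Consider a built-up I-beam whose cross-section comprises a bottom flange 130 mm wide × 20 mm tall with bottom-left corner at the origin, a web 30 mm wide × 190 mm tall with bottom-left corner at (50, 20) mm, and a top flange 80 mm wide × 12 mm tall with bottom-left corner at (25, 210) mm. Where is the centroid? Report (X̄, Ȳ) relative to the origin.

bottom flange: A = 130 × 20 = 2600.00, centroid at (65.00, 10.00).
web: A = 30 × 190 = 5700.00, centroid at (65.00, 115.00).
top flange: A = 80 × 12 = 960.00, centroid at (65.00, 216.00).
ΣA = 9260.00 mm², ΣAX̄ = 601900.00 mm³, ΣAȲ = 888860.00 mm³.
X̄ = 601900.00/9260.00 = 65.00 mm; Ȳ = 888860.00/9260.00 = 95.99 mm.

X̄ = 65.00 mm, Ȳ = 95.99 mm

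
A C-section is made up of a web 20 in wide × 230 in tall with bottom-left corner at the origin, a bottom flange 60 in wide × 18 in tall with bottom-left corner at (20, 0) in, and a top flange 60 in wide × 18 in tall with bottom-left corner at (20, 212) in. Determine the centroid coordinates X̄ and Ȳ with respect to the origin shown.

X̄ = 22.78 in, Ȳ = 115.00 in

Part | A | x̄ᵢ | ȳᵢ | A·x̄ᵢ | A·ȳᵢ
web | 4600.00 | 10.00 | 115.00 | 46000.00 | 529000.00
bottom flange | 1080.00 | 50.00 | 9.00 | 54000.00 | 9720.00
top flange | 1080.00 | 50.00 | 221.00 | 54000.00 | 238680.00
Σ | 6760.00 |  |  | 154000.00 | 777400.00
X̄ = 154000.00 / 6760.00 = 22.78 in
Ȳ = 777400.00 / 6760.00 = 115.00 in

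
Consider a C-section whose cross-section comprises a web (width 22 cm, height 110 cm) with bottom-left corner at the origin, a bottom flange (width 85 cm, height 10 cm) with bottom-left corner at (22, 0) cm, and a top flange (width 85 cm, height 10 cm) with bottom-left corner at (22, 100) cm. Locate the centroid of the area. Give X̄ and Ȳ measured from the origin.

X̄ = 33.08 cm, Ȳ = 55.00 cm

Part | A | x̄ᵢ | ȳᵢ | A·x̄ᵢ | A·ȳᵢ
web | 2420.00 | 11.00 | 55.00 | 26620.00 | 133100.00
bottom flange | 850.00 | 64.50 | 5.00 | 54825.00 | 4250.00
top flange | 850.00 | 64.50 | 105.00 | 54825.00 | 89250.00
Σ | 4120.00 |  |  | 136270.00 | 226600.00
X̄ = 136270.00 / 4120.00 = 33.08 cm
Ȳ = 226600.00 / 4120.00 = 55.00 cm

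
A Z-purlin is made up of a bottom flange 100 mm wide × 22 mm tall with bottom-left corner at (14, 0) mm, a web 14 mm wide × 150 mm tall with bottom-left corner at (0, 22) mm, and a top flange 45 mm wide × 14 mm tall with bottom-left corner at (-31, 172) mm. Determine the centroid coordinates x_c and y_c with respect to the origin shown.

Part | A | x̄ᵢ | ȳᵢ | A·x̄ᵢ | A·ȳᵢ
bottom flange | 2200.00 | 64.00 | 11.00 | 140800.00 | 24200.00
web | 2100.00 | 7.00 | 97.00 | 14700.00 | 203700.00
top flange | 630.00 | -8.50 | 179.00 | -5355.00 | 112770.00
Σ | 4930.00 |  |  | 150145.00 | 340670.00
x_c = 150145.00 / 4930.00 = 30.46 mm
y_c = 340670.00 / 4930.00 = 69.10 mm

x_c = 30.46 mm, y_c = 69.10 mm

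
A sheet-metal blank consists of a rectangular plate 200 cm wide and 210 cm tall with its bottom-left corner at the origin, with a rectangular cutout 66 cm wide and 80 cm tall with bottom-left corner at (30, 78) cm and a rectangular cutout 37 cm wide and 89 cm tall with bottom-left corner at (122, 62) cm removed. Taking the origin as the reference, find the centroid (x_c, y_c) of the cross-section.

x_c = 101.85 cm, y_c = 102.80 cm

plate: A = 200 × 210 = 42000.00, centroid at (100.00, 105.00).
hole 1: A = −(66 × 80) = -5280.00, centroid at (63.00, 118.00).
hole 2: A = −(37 × 89) = -3293.00, centroid at (140.50, 106.50).
ΣA = 33427.00 cm², ΣAx_c = 3404693.50 cm³, ΣAy_c = 3436255.50 cm³.
x_c = 3404693.50/33427.00 = 101.85 cm; y_c = 3436255.50/33427.00 = 102.80 cm.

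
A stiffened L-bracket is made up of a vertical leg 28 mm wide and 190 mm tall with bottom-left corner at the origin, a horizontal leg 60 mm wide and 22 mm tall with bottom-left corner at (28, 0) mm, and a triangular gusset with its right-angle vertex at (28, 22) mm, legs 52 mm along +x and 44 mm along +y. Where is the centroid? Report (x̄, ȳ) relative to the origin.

x̄ = 26.07 mm, ȳ = 72.18 mm

vertical leg: A = 28 × 190 = 5320.00, centroid at (14.00, 95.00).
horizontal leg: A = 60 × 22 = 1320.00, centroid at (58.00, 11.00).
gusset: A = ½·52·44 = 1144.00, centroid at (45.33, 36.67).
ΣA = 7784.00 mm²
ΣAx̄ = (5320.00)(14.00) + (1320.00)(58.00) + (1144.00)(45.33) = 202901.33 mm³
ΣAȳ = (5320.00)(95.00) + (1320.00)(11.00) + (1144.00)(36.67) = 561866.67 mm³
x̄ = 202901.33 / 7784.00 = 26.07 mm
ȳ = 561866.67 / 7784.00 = 72.18 mm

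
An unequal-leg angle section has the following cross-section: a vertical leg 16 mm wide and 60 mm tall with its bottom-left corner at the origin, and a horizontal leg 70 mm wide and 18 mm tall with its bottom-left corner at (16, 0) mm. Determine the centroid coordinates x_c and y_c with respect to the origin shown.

vertical leg: A = 16 × 60 = 960.00, centroid at (8.00, 30.00).
horizontal leg: A = 70 × 18 = 1260.00, centroid at (51.00, 9.00).
ΣA = 2220.00 mm², ΣAx_c = 71940.00 mm³, ΣAy_c = 40140.00 mm³.
x_c = 71940.00/2220.00 = 32.41 mm; y_c = 40140.00/2220.00 = 18.08 mm.

x_c = 32.41 mm, y_c = 18.08 mm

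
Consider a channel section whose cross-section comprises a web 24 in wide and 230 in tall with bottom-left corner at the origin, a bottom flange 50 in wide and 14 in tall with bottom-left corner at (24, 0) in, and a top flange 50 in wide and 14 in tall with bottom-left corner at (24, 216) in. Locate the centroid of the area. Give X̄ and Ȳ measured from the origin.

web: A = 24 × 230 = 5520.00, centroid at (12.00, 115.00).
bottom flange: A = 50 × 14 = 700.00, centroid at (49.00, 7.00).
top flange: A = 50 × 14 = 700.00, centroid at (49.00, 223.00).
ΣA = 6920.00 in²
ΣAX̄ = (5520.00)(12.00) + (700.00)(49.00) + (700.00)(49.00) = 134840.00 in³
ΣAȲ = (5520.00)(115.00) + (700.00)(7.00) + (700.00)(223.00) = 795800.00 in³
X̄ = 134840.00 / 6920.00 = 19.49 in
Ȳ = 795800.00 / 6920.00 = 115.00 in

X̄ = 19.49 in, Ȳ = 115.00 in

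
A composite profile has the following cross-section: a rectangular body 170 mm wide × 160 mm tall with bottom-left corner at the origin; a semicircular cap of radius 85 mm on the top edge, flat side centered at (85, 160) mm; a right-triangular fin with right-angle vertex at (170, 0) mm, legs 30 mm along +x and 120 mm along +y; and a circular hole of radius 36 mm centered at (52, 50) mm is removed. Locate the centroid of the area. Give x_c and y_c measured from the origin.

x_c = 93.42 mm, y_c = 117.70 mm

rectangular body: A = 170 × 160 = 27200.00, centroid at (85.00, 80.00).
semicircular top: A = ½π·85² = 11349.00, centroid at (85.00, 196.08).
triangular fin: A = ½·30·120 = 1800.00, centroid at (180.00, 40.00).
hole: A = −π·36² = -4071.50, centroid at (52.00, 50.00).
ΣA = 36277.50 mm², ΣAx_c = 3388947.08 mm³, ΣAy_c = 4269682.02 mm³.
x_c = 3388947.08/36277.50 = 93.42 mm; y_c = 4269682.02/36277.50 = 117.70 mm.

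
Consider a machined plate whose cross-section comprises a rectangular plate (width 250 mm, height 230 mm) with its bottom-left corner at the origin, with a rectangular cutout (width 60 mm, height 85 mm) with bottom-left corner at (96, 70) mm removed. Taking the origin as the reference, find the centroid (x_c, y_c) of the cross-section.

plate: A = 250 × 230 = 57500.00, centroid at (125.00, 115.00).
hole: A = −(60 × 85) = -5100.00, centroid at (126.00, 112.50).
ΣA = 52400.00 mm², ΣAx_c = 6544900.00 mm³, ΣAy_c = 6038750.00 mm³.
x_c = 6544900.00/52400.00 = 124.90 mm; y_c = 6038750.00/52400.00 = 115.24 mm.

x_c = 124.90 mm, y_c = 115.24 mm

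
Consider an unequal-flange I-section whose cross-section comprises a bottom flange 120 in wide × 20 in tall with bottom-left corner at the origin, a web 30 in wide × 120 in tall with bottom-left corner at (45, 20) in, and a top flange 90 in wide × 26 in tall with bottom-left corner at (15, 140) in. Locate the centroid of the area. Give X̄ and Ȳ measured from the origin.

X̄ = 60.00 in, Ȳ = 80.34 in

bottom flange: A = 120 × 20 = 2400.00, centroid at (60.00, 10.00).
web: A = 30 × 120 = 3600.00, centroid at (60.00, 80.00).
top flange: A = 90 × 26 = 2340.00, centroid at (60.00, 153.00).
ΣA = 8340.00 in², ΣAX̄ = 500400.00 in³, ΣAȲ = 670020.00 in³.
X̄ = 500400.00/8340.00 = 60.00 in; Ȳ = 670020.00/8340.00 = 80.34 in.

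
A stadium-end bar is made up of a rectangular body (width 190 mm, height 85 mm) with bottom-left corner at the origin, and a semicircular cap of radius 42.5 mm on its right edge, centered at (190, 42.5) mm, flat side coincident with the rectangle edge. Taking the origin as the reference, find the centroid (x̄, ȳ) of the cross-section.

rectangular body: A = 190 × 85 = 16150.00, centroid at (95.00, 42.50).
semicircular end: A = ½π·42.5² = 2837.25, centroid at (208.04, 42.50).
ΣA = 18987.25 mm²
ΣAx̄ = (16150.00)(95.00) + (2837.25)(208.04) = 2124504.75 mm³
ΣAȳ = (16150.00)(42.50) + (2837.25)(42.50) = 806958.16 mm³
x̄ = 2124504.75 / 18987.25 = 111.89 mm
ȳ = 806958.16 / 18987.25 = 42.50 mm

x̄ = 111.89 mm, ȳ = 42.50 mm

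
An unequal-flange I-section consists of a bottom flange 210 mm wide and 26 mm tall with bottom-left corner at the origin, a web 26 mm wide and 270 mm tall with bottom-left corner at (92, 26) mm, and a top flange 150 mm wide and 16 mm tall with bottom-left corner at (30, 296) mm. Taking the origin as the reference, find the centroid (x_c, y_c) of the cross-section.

Part | A | x̄ᵢ | ȳᵢ | A·x̄ᵢ | A·ȳᵢ
bottom flange | 5460.00 | 105.00 | 13.00 | 573300.00 | 70980.00
web | 7020.00 | 105.00 | 161.00 | 737100.00 | 1130220.00
top flange | 2400.00 | 105.00 | 304.00 | 252000.00 | 729600.00
Σ | 14880.00 |  |  | 1562400.00 | 1930800.00
x_c = 1562400.00 / 14880.00 = 105.00 mm
y_c = 1930800.00 / 14880.00 = 129.76 mm

x_c = 105.00 mm, y_c = 129.76 mm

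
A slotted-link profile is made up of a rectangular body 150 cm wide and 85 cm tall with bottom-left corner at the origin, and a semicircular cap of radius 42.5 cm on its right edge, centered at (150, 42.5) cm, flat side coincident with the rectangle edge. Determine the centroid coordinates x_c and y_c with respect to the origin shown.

rectangular body: A = 150 × 85 = 12750.00, centroid at (75.00, 42.50).
semicircular end: A = ½π·42.5² = 2837.25, centroid at (168.04, 42.50).
ΣA = 15587.25 cm², ΣAx_c = 1433014.71 cm³, ΣAy_c = 662458.16 cm³.
x_c = 1433014.71/15587.25 = 91.94 cm; y_c = 662458.16/15587.25 = 42.50 cm.

x_c = 91.94 cm, y_c = 42.50 cm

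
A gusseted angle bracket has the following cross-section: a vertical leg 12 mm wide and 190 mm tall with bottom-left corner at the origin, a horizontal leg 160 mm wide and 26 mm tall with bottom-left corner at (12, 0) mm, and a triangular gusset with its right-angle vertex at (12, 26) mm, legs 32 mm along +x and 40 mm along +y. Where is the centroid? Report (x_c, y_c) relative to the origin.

vertical leg: A = 12 × 190 = 2280.00, centroid at (6.00, 95.00).
horizontal leg: A = 160 × 26 = 4160.00, centroid at (92.00, 13.00).
gusset: A = ½·32·40 = 640.00, centroid at (22.67, 39.33).
ΣA = 7080.00 mm², ΣAx_c = 410906.67 mm³, ΣAy_c = 295853.33 mm³.
x_c = 410906.67/7080.00 = 58.04 mm; y_c = 295853.33/7080.00 = 41.79 mm.

x_c = 58.04 mm, y_c = 41.79 mm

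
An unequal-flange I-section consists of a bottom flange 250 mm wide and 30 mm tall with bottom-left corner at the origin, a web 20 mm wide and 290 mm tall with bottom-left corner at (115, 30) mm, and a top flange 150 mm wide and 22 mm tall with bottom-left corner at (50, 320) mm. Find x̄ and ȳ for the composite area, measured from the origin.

bottom flange: A = 250 × 30 = 7500.00, centroid at (125.00, 15.00).
web: A = 20 × 290 = 5800.00, centroid at (125.00, 175.00).
top flange: A = 150 × 22 = 3300.00, centroid at (125.00, 331.00).
ΣA = 16600.00 mm², ΣAx̄ = 2075000.00 mm³, ΣAȳ = 2219800.00 mm³.
x̄ = 2075000.00/16600.00 = 125.00 mm; ȳ = 2219800.00/16600.00 = 133.72 mm.

x̄ = 125.00 mm, ȳ = 133.72 mm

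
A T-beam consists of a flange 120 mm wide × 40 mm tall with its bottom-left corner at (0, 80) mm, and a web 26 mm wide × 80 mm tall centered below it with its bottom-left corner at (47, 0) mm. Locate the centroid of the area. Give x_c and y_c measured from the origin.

web: A = 26 × 80 = 2080.00, centroid at (60.00, 40.00).
flange: A = 120 × 40 = 4800.00, centroid at (60.00, 100.00).
ΣA = 6880.00 mm²
ΣAx_c = (2080.00)(60.00) + (4800.00)(60.00) = 412800.00 mm³
ΣAy_c = (2080.00)(40.00) + (4800.00)(100.00) = 563200.00 mm³
x_c = 412800.00 / 6880.00 = 60.00 mm
y_c = 563200.00 / 6880.00 = 81.86 mm

x_c = 60.00 mm, y_c = 81.86 mm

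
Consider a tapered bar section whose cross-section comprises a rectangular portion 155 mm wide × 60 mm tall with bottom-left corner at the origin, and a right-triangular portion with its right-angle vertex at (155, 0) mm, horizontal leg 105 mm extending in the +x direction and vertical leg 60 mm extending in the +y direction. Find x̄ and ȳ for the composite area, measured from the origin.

rectangular portion: A = 155 × 60 = 9300.00, centroid at (77.50, 30.00).
triangular portion: A = ½·105·60 = 3150.00, centroid at (190.00, 20.00).
ΣA = 12450.00 mm²
ΣAx̄ = (9300.00)(77.50) + (3150.00)(190.00) = 1319250.00 mm³
ΣAȳ = (9300.00)(30.00) + (3150.00)(20.00) = 342000.00 mm³
x̄ = 1319250.00 / 12450.00 = 105.96 mm
ȳ = 342000.00 / 12450.00 = 27.47 mm

x̄ = 105.96 mm, ȳ = 27.47 mm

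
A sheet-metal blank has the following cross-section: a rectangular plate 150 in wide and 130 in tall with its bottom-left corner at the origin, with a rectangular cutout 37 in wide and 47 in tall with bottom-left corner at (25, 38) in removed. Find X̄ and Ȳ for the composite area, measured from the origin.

X̄ = 78.08 in, Ȳ = 65.34 in

Part | A | x̄ᵢ | ȳᵢ | A·x̄ᵢ | A·ȳᵢ
plate | 19500.00 | 75.00 | 65.00 | 1462500.00 | 1267500.00
hole | -1739.00 | 43.50 | 61.50 | -75646.50 | -106948.50
Σ | 17761.00 |  |  | 1386853.50 | 1160551.50
X̄ = 1386853.50 / 17761.00 = 78.08 in
Ȳ = 1160551.50 / 17761.00 = 65.34 in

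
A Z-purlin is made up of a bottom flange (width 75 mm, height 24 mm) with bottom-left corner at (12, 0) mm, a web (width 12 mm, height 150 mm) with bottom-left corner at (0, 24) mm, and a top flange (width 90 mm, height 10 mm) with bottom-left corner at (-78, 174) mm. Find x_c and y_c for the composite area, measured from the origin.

x_c = 15.60 mm, y_c = 80.20 mm

bottom flange: A = 75 × 24 = 1800.00, centroid at (49.50, 12.00).
web: A = 12 × 150 = 1800.00, centroid at (6.00, 99.00).
top flange: A = 90 × 10 = 900.00, centroid at (-33.00, 179.00).
ΣA = 4500.00 mm², ΣAx_c = 70200.00 mm³, ΣAy_c = 360900.00 mm³.
x_c = 70200.00/4500.00 = 15.60 mm; y_c = 360900.00/4500.00 = 80.20 mm.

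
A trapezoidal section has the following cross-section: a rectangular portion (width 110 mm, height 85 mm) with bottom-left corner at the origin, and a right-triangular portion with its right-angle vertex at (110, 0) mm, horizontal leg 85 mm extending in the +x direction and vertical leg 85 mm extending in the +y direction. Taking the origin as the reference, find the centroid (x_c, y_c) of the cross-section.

x_c = 78.22 mm, y_c = 38.55 mm

rectangular portion: A = 110 × 85 = 9350.00, centroid at (55.00, 42.50).
triangular portion: A = ½·85·85 = 3612.50, centroid at (138.33, 28.33).
ΣA = 12962.50 mm²
ΣAx_c = (9350.00)(55.00) + (3612.50)(138.33) = 1013979.17 mm³
ΣAy_c = (9350.00)(42.50) + (3612.50)(28.33) = 499729.17 mm³
x_c = 1013979.17 / 12962.50 = 78.22 mm
y_c = 499729.17 / 12962.50 = 38.55 mm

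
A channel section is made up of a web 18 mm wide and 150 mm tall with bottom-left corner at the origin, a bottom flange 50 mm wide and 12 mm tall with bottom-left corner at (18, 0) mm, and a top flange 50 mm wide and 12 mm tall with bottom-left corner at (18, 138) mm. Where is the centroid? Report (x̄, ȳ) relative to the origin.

x̄ = 19.46 mm, ȳ = 75.00 mm

web: A = 18 × 150 = 2700.00, centroid at (9.00, 75.00).
bottom flange: A = 50 × 12 = 600.00, centroid at (43.00, 6.00).
top flange: A = 50 × 12 = 600.00, centroid at (43.00, 144.00).
ΣA = 3900.00 mm², ΣAx̄ = 75900.00 mm³, ΣAȳ = 292500.00 mm³.
x̄ = 75900.00/3900.00 = 19.46 mm; ȳ = 292500.00/3900.00 = 75.00 mm.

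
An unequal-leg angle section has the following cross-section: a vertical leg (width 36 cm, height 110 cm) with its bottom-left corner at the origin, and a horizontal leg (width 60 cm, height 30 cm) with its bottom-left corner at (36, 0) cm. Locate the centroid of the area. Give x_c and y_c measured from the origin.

Part | A | x̄ᵢ | ȳᵢ | A·x̄ᵢ | A·ȳᵢ
vertical leg | 3960.00 | 18.00 | 55.00 | 71280.00 | 217800.00
horizontal leg | 1800.00 | 66.00 | 15.00 | 118800.00 | 27000.00
Σ | 5760.00 |  |  | 190080.00 | 244800.00
x_c = 190080.00 / 5760.00 = 33.00 cm
y_c = 244800.00 / 5760.00 = 42.50 cm

x_c = 33.00 cm, y_c = 42.50 cm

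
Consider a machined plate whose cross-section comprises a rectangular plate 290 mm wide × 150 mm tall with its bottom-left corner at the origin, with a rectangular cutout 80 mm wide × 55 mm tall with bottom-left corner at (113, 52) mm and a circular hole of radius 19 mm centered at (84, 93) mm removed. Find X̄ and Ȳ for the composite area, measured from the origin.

X̄ = 145.90 mm, Ȳ = 73.94 mm

plate: A = 290 × 150 = 43500.00, centroid at (145.00, 75.00).
hole 1: A = −(80 × 55) = -4400.00, centroid at (153.00, 79.50).
hole 2: A = −π·19² = -1134.11, centroid at (84.00, 93.00).
ΣA = 37965.89 mm²
ΣAX̄ = (43500.00)(145.00) + (-4400.00)(153.00) + (-1134.11)(84.00) = 5539034.34 mm³
ΣAȲ = (43500.00)(75.00) + (-4400.00)(79.50) + (-1134.11)(93.00) = 2807227.31 mm³
X̄ = 5539034.34 / 37965.89 = 145.90 mm
Ȳ = 2807227.31 / 37965.89 = 73.94 mm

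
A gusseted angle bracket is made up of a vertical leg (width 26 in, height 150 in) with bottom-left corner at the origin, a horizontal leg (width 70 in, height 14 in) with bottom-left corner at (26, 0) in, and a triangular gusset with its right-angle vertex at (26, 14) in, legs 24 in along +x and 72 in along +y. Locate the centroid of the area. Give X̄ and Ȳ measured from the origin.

vertical leg: A = 26 × 150 = 3900.00, centroid at (13.00, 75.00).
horizontal leg: A = 70 × 14 = 980.00, centroid at (61.00, 7.00).
gusset: A = ½·24·72 = 864.00, centroid at (34.00, 38.00).
ΣA = 5744.00 in²
ΣAX̄ = (3900.00)(13.00) + (980.00)(61.00) + (864.00)(34.00) = 139856.00 in³
ΣAȲ = (3900.00)(75.00) + (980.00)(7.00) + (864.00)(38.00) = 332192.00 in³
X̄ = 139856.00 / 5744.00 = 24.35 in
Ȳ = 332192.00 / 5744.00 = 57.83 in

X̄ = 24.35 in, Ȳ = 57.83 in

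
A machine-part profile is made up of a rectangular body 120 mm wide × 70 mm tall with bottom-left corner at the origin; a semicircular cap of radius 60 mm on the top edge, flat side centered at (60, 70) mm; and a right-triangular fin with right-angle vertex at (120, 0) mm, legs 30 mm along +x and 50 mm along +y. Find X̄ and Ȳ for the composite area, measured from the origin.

rectangular body: A = 120 × 70 = 8400.00, centroid at (60.00, 35.00).
semicircular top: A = ½π·60² = 5654.87, centroid at (60.00, 95.46).
triangular fin: A = ½·30·50 = 750.00, centroid at (130.00, 16.67).
ΣA = 14804.87 mm²
ΣAX̄ = (8400.00)(60.00) + (5654.87)(60.00) + (750.00)(130.00) = 940792.01 mm³
ΣAȲ = (8400.00)(35.00) + (5654.87)(95.46) + (750.00)(16.67) = 846340.67 mm³
X̄ = 940792.01 / 14804.87 = 63.55 mm
Ȳ = 846340.67 / 14804.87 = 57.17 mm

X̄ = 63.55 mm, Ȳ = 57.17 mm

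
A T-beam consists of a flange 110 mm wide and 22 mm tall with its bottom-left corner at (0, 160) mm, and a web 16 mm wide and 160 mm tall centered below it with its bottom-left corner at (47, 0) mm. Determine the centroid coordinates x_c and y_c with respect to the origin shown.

Part | A | x̄ᵢ | ȳᵢ | A·x̄ᵢ | A·ȳᵢ
web | 2560.00 | 55.00 | 80.00 | 140800.00 | 204800.00
flange | 2420.00 | 55.00 | 171.00 | 133100.00 | 413820.00
Σ | 4980.00 |  |  | 273900.00 | 618620.00
x_c = 273900.00 / 4980.00 = 55.00 mm
y_c = 618620.00 / 4980.00 = 124.22 mm

x_c = 55.00 mm, y_c = 124.22 mm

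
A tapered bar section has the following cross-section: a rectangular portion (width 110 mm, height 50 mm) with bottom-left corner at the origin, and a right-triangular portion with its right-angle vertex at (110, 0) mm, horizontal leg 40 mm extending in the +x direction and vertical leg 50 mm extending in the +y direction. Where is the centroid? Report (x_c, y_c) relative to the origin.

rectangular portion: A = 110 × 50 = 5500.00, centroid at (55.00, 25.00).
triangular portion: A = ½·40·50 = 1000.00, centroid at (123.33, 16.67).
ΣA = 6500.00 mm², ΣAx_c = 425833.33 mm³, ΣAy_c = 154166.67 mm³.
x_c = 425833.33/6500.00 = 65.51 mm; y_c = 154166.67/6500.00 = 23.72 mm.

x_c = 65.51 mm, y_c = 23.72 mm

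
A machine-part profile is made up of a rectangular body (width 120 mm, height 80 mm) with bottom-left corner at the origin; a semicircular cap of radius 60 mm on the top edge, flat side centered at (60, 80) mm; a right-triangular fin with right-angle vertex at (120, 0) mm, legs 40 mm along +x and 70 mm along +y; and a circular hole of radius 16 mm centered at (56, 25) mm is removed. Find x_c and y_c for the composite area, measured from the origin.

rectangular body: A = 120 × 80 = 9600.00, centroid at (60.00, 40.00).
semicircular top: A = ½π·60² = 5654.87, centroid at (60.00, 105.46).
triangular fin: A = ½·40·70 = 1400.00, centroid at (133.33, 23.33).
hole: A = −π·16² = -804.25, centroid at (56.00, 25.00).
ΣA = 15850.62 mm², ΣAx_c = 1056920.80 mm³, ΣAy_c = 992949.82 mm³.
x_c = 1056920.80/15850.62 = 66.68 mm; y_c = 992949.82/15850.62 = 62.64 mm.

x_c = 66.68 mm, y_c = 62.64 mm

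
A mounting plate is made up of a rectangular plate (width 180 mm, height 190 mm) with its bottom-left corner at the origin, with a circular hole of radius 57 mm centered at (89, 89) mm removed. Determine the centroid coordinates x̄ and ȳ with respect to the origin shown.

plate: A = 180 × 190 = 34200.00, centroid at (90.00, 95.00).
hole: A = −π·57² = -10207.03, centroid at (89.00, 89.00).
ΣA = 23992.97 mm², ΣAx̄ = 2169573.93 mm³, ΣAȳ = 2340573.93 mm³.
x̄ = 2169573.93/23992.97 = 90.43 mm; ȳ = 2340573.93/23992.97 = 97.55 mm.

x̄ = 90.43 mm, ȳ = 97.55 mm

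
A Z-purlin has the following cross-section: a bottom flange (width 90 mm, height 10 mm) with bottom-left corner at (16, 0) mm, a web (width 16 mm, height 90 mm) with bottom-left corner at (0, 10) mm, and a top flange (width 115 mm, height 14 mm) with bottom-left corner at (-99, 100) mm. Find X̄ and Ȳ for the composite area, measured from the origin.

X̄ = -0.10 mm, Ȳ = 64.80 mm

Part | A | x̄ᵢ | ȳᵢ | A·x̄ᵢ | A·ȳᵢ
bottom flange | 900.00 | 61.00 | 5.00 | 54900.00 | 4500.00
web | 1440.00 | 8.00 | 55.00 | 11520.00 | 79200.00
top flange | 1610.00 | -41.50 | 107.00 | -66815.00 | 172270.00
Σ | 3950.00 |  |  | -395.00 | 255970.00
X̄ = -395.00 / 3950.00 = -0.10 mm
Ȳ = 255970.00 / 3950.00 = 64.80 mm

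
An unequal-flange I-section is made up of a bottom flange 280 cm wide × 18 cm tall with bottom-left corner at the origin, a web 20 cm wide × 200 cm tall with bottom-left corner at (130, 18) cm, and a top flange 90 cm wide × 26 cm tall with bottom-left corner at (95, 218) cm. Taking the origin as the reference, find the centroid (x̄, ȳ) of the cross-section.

x̄ = 140.00 cm, ȳ = 92.96 cm

bottom flange: A = 280 × 18 = 5040.00, centroid at (140.00, 9.00).
web: A = 20 × 200 = 4000.00, centroid at (140.00, 118.00).
top flange: A = 90 × 26 = 2340.00, centroid at (140.00, 231.00).
ΣA = 11380.00 cm²
ΣAx̄ = (5040.00)(140.00) + (4000.00)(140.00) + (2340.00)(140.00) = 1593200.00 cm³
ΣAȳ = (5040.00)(9.00) + (4000.00)(118.00) + (2340.00)(231.00) = 1057900.00 cm³
x̄ = 1593200.00 / 11380.00 = 140.00 cm
ȳ = 1057900.00 / 11380.00 = 92.96 cm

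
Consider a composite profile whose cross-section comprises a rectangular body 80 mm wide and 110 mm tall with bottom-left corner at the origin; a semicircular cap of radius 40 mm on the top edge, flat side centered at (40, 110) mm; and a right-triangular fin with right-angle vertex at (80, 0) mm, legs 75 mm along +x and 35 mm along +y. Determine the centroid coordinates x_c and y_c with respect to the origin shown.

rectangular body: A = 80 × 110 = 8800.00, centroid at (40.00, 55.00).
semicircular top: A = ½π·40² = 2513.27, centroid at (40.00, 126.98).
triangular fin: A = ½·75·35 = 1312.50, centroid at (105.00, 11.67).
ΣA = 12625.77 mm², ΣAx_c = 590343.46 mm³, ΣAy_c = 818439.32 mm³.
x_c = 590343.46/12625.77 = 46.76 mm; y_c = 818439.32/12625.77 = 64.82 mm.

x_c = 46.76 mm, y_c = 64.82 mm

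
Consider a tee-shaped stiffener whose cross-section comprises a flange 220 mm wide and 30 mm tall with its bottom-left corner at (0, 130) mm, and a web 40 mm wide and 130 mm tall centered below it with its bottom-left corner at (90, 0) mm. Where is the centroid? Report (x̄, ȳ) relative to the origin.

web: A = 40 × 130 = 5200.00, centroid at (110.00, 65.00).
flange: A = 220 × 30 = 6600.00, centroid at (110.00, 145.00).
ΣA = 11800.00 mm²
ΣAx̄ = (5200.00)(110.00) + (6600.00)(110.00) = 1298000.00 mm³
ΣAȳ = (5200.00)(65.00) + (6600.00)(145.00) = 1295000.00 mm³
x̄ = 1298000.00 / 11800.00 = 110.00 mm
ȳ = 1295000.00 / 11800.00 = 109.75 mm

x̄ = 110.00 mm, ȳ = 109.75 mm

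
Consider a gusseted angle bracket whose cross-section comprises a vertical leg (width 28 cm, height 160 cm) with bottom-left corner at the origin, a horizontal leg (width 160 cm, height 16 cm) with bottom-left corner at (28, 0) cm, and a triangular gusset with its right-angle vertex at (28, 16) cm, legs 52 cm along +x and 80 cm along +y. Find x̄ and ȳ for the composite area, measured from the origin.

vertical leg: A = 28 × 160 = 4480.00, centroid at (14.00, 80.00).
horizontal leg: A = 160 × 16 = 2560.00, centroid at (108.00, 8.00).
gusset: A = ½·52·80 = 2080.00, centroid at (45.33, 42.67).
ΣA = 9120.00 cm², ΣAx̄ = 433493.33 cm³, ΣAȳ = 467626.67 cm³.
x̄ = 433493.33/9120.00 = 47.53 cm; ȳ = 467626.67/9120.00 = 51.27 cm.

x̄ = 47.53 cm, ȳ = 51.27 cm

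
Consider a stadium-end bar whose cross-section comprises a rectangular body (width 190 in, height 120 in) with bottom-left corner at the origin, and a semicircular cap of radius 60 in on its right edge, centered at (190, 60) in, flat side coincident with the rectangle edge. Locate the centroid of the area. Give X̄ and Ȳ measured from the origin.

X̄ = 118.94 in, Ȳ = 60.00 in

rectangular body: A = 190 × 120 = 22800.00, centroid at (95.00, 60.00).
semicircular end: A = ½π·60² = 5654.87, centroid at (215.46, 60.00).
ΣA = 28454.87 in², ΣAX̄ = 3384424.69 in³, ΣAȲ = 1707292.01 in³.
X̄ = 3384424.69/28454.87 = 118.94 in; Ȳ = 1707292.01/28454.87 = 60.00 in.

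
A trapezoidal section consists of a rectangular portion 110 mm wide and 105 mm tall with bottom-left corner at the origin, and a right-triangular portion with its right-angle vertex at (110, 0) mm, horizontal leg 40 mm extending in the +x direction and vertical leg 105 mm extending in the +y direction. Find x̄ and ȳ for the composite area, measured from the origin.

Part | A | x̄ᵢ | ȳᵢ | A·x̄ᵢ | A·ȳᵢ
rectangular portion | 11550.00 | 55.00 | 52.50 | 635250.00 | 606375.00
triangular portion | 2100.00 | 123.33 | 35.00 | 259000.00 | 73500.00
Σ | 13650.00 |  |  | 894250.00 | 679875.00
x̄ = 894250.00 / 13650.00 = 65.51 mm
ȳ = 679875.00 / 13650.00 = 49.81 mm

x̄ = 65.51 mm, ȳ = 49.81 mm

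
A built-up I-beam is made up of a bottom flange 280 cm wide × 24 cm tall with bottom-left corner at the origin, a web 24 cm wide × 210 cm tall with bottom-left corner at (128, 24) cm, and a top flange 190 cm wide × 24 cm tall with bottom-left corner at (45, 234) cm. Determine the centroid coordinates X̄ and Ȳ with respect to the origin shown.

X̄ = 140.00 cm, Ȳ = 113.51 cm

bottom flange: A = 280 × 24 = 6720.00, centroid at (140.00, 12.00).
web: A = 24 × 210 = 5040.00, centroid at (140.00, 129.00).
top flange: A = 190 × 24 = 4560.00, centroid at (140.00, 246.00).
ΣA = 16320.00 cm², ΣAX̄ = 2284800.00 cm³, ΣAȲ = 1852560.00 cm³.
X̄ = 2284800.00/16320.00 = 140.00 cm; Ȳ = 1852560.00/16320.00 = 113.51 cm.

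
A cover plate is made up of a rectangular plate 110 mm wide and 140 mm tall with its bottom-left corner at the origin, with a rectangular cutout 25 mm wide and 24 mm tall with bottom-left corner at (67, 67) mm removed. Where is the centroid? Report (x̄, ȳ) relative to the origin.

x̄ = 54.01 mm, ȳ = 69.64 mm

plate: A = 110 × 140 = 15400.00, centroid at (55.00, 70.00).
hole: A = −(25 × 24) = -600.00, centroid at (79.50, 79.00).
ΣA = 14800.00 mm², ΣAx̄ = 799300.00 mm³, ΣAȳ = 1030600.00 mm³.
x̄ = 799300.00/14800.00 = 54.01 mm; ȳ = 1030600.00/14800.00 = 69.64 mm.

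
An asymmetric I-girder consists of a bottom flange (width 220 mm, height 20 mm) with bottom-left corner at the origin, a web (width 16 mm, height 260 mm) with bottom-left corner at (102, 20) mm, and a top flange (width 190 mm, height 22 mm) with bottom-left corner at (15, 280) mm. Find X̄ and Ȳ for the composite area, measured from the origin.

bottom flange: A = 220 × 20 = 4400.00, centroid at (110.00, 10.00).
web: A = 16 × 260 = 4160.00, centroid at (110.00, 150.00).
top flange: A = 190 × 22 = 4180.00, centroid at (110.00, 291.00).
ΣA = 12740.00 mm², ΣAX̄ = 1401400.00 mm³, ΣAȲ = 1884380.00 mm³.
X̄ = 1401400.00/12740.00 = 110.00 mm; Ȳ = 1884380.00/12740.00 = 147.91 mm.

X̄ = 110.00 mm, Ȳ = 147.91 mm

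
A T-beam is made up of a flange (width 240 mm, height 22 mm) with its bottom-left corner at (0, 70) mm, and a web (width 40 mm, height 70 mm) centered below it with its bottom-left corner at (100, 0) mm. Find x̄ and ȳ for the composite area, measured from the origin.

web: A = 40 × 70 = 2800.00, centroid at (120.00, 35.00).
flange: A = 240 × 22 = 5280.00, centroid at (120.00, 81.00).
ΣA = 8080.00 mm²
ΣAx̄ = (2800.00)(120.00) + (5280.00)(120.00) = 969600.00 mm³
ΣAȳ = (2800.00)(35.00) + (5280.00)(81.00) = 525680.00 mm³
x̄ = 969600.00 / 8080.00 = 120.00 mm
ȳ = 525680.00 / 8080.00 = 65.06 mm

x̄ = 120.00 mm, ȳ = 65.06 mm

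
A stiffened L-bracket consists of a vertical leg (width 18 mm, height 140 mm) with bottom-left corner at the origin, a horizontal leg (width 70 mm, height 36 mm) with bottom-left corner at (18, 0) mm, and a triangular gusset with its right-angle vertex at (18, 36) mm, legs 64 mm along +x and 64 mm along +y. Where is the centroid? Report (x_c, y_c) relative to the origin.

x_c = 33.41 mm, y_c = 47.85 mm

Part | A | x̄ᵢ | ȳᵢ | A·x̄ᵢ | A·ȳᵢ
vertical leg | 2520.00 | 9.00 | 70.00 | 22680.00 | 176400.00
horizontal leg | 2520.00 | 53.00 | 18.00 | 133560.00 | 45360.00
gusset | 2048.00 | 39.33 | 57.33 | 80554.67 | 117418.67
Σ | 7088.00 |  |  | 236794.67 | 339178.67
x_c = 236794.67 / 7088.00 = 33.41 mm
y_c = 339178.67 / 7088.00 = 47.85 mm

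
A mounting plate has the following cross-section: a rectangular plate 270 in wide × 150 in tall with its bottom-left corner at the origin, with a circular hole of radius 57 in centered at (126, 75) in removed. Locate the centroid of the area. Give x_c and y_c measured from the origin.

plate: A = 270 × 150 = 40500.00, centroid at (135.00, 75.00).
hole: A = −π·57² = -10207.03, centroid at (126.00, 75.00).
ΣA = 30292.97 in²
ΣAx_c = (40500.00)(135.00) + (-10207.03)(126.00) = 4181413.65 in³
ΣAy_c = (40500.00)(75.00) + (-10207.03)(75.00) = 2271972.41 in³
x_c = 4181413.65 / 30292.97 = 138.03 in
y_c = 2271972.41 / 30292.97 = 75.00 in

x_c = 138.03 in, y_c = 75.00 in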